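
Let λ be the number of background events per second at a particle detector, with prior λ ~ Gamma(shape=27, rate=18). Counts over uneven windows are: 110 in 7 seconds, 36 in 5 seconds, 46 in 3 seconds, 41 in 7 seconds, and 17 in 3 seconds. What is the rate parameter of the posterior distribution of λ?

43

Total count: 110 + 36 + 46 + 41 + 17 = 250.
Total exposure: 7 + 5 + 3 + 7 + 3 = 25 seconds.
The Gamma prior is conjugate for the Poisson rate, so λ | data ~ Gamma(27+250, 18+25) = Gamma(277, 43).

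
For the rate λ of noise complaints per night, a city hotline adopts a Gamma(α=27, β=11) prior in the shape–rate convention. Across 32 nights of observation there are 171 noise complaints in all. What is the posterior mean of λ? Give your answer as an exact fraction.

198/43

Total count 171 over total exposure 32 nights.
Conjugate update: add total count to the shape and total exposure to the rate, giving Gamma(198, 43).
Posterior mean = α'/β' = 198/43.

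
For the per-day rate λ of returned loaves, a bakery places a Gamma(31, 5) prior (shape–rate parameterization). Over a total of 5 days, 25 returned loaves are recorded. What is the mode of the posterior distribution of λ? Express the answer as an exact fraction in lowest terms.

Total count 25 over total exposure 5 days.
Gamma(α, β) with Poisson data over total exposure Σt gives posterior Gamma(α+Σx, β+Σt) = Gamma(56, 10).
Posterior mode = (α'−1)/β' = 55/10 = 11/2.

11/2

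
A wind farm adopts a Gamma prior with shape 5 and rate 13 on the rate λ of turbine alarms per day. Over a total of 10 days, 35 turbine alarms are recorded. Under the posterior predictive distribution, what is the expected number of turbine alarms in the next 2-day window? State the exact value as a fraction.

Total count 35 over total exposure 10 days.
Posterior: α' = 5 + 35 = 40, β' = 13 + 10 = 23.
Predictive mean over a 2-day window = T·E[λ|data] = 2·40/23 = 80/23.

80/23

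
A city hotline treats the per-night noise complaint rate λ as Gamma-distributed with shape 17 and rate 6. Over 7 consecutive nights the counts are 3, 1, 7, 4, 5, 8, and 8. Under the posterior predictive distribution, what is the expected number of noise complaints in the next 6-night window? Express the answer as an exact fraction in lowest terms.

Total count: 3 + 1 + 7 + 4 + 5 + 8 + 8 = 36.
Total exposure: 7 nights.
By Gamma–Poisson conjugacy, the posterior is Gamma(α + Σx, β + Σt) = Gamma(17 + 36, 6 + 7) = Gamma(53, 13).
Predictive mean over a 6-night window = T·E[λ|data] = 6·53/13 = 318/13.

318/13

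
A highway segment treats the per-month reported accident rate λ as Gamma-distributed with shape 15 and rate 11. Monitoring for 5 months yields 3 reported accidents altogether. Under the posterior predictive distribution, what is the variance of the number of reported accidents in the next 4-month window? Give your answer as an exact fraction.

45/8

Total count 3 over total exposure 5 months.
The Gamma prior is conjugate for the Poisson rate, so λ | data ~ Gamma(15+3, 11+5) = Gamma(18, 16).
The posterior predictive for a window of length T is Negative Binomial with variance T·α'·(β'+T)/β'² = 4·18·20/256 = 45/8.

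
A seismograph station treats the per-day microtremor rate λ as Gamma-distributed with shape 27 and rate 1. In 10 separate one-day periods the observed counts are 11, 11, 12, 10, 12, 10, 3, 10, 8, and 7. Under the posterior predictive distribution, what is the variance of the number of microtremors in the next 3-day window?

42

Total count: 11 + 11 + 12 + 10 + 12 + 10 + 3 + 10 + 8 + 7 = 94.
Total exposure: 10 days.
The Gamma prior is conjugate for the Poisson rate, so λ | data ~ Gamma(27+94, 1+10) = Gamma(121, 11).
The posterior predictive for a window of length T is Negative Binomial with variance T·α'·(β'+T)/β'² = 3·121·14/121 = 42.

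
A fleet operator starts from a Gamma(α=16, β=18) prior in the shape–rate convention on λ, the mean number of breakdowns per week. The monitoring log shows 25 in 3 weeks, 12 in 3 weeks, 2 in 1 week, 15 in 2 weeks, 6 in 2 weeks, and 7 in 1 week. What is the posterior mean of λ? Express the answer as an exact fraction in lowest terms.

Total count: 25 + 12 + 2 + 15 + 6 + 7 = 67.
Total exposure: 3 + 3 + 1 + 2 + 2 + 1 = 12 weeks.
The Gamma prior is conjugate for the Poisson rate, so λ | data ~ Gamma(16+67, 18+12) = Gamma(83, 30).
Posterior mean = α'/β' = 83/30.

83/30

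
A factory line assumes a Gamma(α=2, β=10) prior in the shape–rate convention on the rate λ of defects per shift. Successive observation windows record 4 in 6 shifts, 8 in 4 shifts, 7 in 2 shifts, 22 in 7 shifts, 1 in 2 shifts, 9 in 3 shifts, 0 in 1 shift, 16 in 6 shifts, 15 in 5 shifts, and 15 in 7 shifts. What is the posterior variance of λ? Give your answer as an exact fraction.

Total count: 4 + 8 + 7 + 22 + 1 + 9 + 0 + 16 + 15 + 15 = 97.
Total exposure: 6 + 4 + 2 + 7 + 2 + 3 + 1 + 6 + 5 + 7 = 43 shifts.
Conjugate update: add total count to the shape and total exposure to the rate, giving Gamma(99, 53).
Posterior variance = α'/β'² = 99/2809.

99/2809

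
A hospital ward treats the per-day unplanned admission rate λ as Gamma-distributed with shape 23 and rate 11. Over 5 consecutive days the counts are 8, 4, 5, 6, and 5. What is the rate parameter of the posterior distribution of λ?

16

Total count: 8 + 4 + 5 + 6 + 5 = 28.
Total exposure: 5 days.
By Gamma–Poisson conjugacy, the posterior is Gamma(α + Σx, β + Σt) = Gamma(23 + 28, 11 + 5) = Gamma(51, 16).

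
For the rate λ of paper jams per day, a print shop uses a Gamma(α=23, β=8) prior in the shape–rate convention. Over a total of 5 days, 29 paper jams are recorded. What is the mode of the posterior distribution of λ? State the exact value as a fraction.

51/13

Total count 29 over total exposure 5 days.
Gamma(α, β) with Poisson data over total exposure Σt gives posterior Gamma(α+Σx, β+Σt) = Gamma(52, 13).
Posterior mode = (α'−1)/β' = 51/13.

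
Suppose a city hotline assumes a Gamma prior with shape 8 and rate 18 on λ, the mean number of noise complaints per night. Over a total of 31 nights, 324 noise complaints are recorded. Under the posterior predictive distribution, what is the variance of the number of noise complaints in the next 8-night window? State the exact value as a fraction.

Total count 324 over total exposure 31 nights.
Posterior: α' = 8 + 324 = 332, β' = 18 + 31 = 49.
The posterior predictive for a window of length T is Negative Binomial with variance T·α'·(β'+T)/β'² = 8·332·57/2401 = 151392/2401.

151392/2401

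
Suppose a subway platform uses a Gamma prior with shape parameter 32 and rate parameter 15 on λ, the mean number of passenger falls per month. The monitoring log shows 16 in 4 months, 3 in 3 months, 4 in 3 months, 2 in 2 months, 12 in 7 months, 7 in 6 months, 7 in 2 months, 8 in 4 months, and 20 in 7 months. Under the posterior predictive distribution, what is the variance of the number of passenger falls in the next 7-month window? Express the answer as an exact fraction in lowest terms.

Total count: 16 + 3 + 4 + 2 + 12 + 7 + 7 + 8 + 20 = 79.
Total exposure: 4 + 3 + 3 + 2 + 7 + 6 + 2 + 4 + 7 = 38 months.
By Gamma–Poisson conjugacy, the posterior is Gamma(α + Σx, β + Σt) = Gamma(32 + 79, 15 + 38) = Gamma(111, 53).
The posterior predictive for a window of length T is Negative Binomial with variance T·α'·(β'+T)/β'² = 7·111·60/2809 = 46620/2809.

46620/2809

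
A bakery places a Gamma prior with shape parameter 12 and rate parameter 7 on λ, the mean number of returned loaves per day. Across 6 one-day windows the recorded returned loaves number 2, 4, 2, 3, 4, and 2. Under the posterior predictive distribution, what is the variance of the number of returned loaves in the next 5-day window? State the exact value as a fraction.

Total count: 2 + 4 + 2 + 3 + 4 + 2 = 17.
Total exposure: 6 days.
Gamma(α, β) with Poisson data over total exposure Σt gives posterior Gamma(α+Σx, β+Σt) = Gamma(29, 13).
The posterior predictive for a window of length T is Negative Binomial with variance T·α'·(β'+T)/β'² = 5·29·18/169 = 2610/169.

2610/169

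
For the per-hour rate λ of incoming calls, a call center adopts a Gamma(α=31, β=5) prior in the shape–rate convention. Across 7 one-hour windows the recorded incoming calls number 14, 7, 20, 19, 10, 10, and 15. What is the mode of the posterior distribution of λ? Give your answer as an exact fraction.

125/12

Total count: 14 + 7 + 20 + 19 + 10 + 10 + 15 = 95.
Total exposure: 7 hours.
Conjugate update: add total count to the shape and total exposure to the rate, giving Gamma(126, 12).
Posterior mode = (α'−1)/β' = 125/12.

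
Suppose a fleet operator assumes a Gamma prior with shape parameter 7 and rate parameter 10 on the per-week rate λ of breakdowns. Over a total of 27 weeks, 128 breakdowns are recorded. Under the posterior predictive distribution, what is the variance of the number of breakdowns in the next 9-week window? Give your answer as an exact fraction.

Total count 128 over total exposure 27 weeks.
By Gamma–Poisson conjugacy, the posterior is Gamma(α + Σx, β + Σt) = Gamma(7 + 128, 10 + 27) = Gamma(135, 37).
The posterior predictive for a window of length T is Negative Binomial with variance T·α'·(β'+T)/β'² = 9·135·46/1369 = 55890/1369.

55890/1369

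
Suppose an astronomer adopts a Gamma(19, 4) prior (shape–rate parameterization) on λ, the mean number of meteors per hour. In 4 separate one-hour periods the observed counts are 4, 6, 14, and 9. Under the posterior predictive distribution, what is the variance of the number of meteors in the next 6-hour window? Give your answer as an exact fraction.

273/4

Total count: 4 + 6 + 14 + 9 = 33.
Total exposure: 4 hours.
By Gamma–Poisson conjugacy, the posterior is Gamma(α + Σx, β + Σt) = Gamma(19 + 33, 4 + 4) = Gamma(52, 8).
The posterior predictive for a window of length T is Negative Binomial with variance T·α'·(β'+T)/β'² = 6·52·14/64 = 273/4.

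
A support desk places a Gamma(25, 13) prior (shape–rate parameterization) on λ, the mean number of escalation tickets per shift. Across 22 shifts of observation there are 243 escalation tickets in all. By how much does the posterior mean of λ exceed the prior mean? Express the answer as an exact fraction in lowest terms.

2609/455

Total count 243 over total exposure 22 shifts.
The Gamma prior is conjugate for the Poisson rate, so λ | data ~ Gamma(25+243, 13+22) = Gamma(268, 35).
Posterior mean = 268/35 = 268/35; prior mean = 25/13 = 25/13. Difference = 268/35 − 25/13 = 2609/455.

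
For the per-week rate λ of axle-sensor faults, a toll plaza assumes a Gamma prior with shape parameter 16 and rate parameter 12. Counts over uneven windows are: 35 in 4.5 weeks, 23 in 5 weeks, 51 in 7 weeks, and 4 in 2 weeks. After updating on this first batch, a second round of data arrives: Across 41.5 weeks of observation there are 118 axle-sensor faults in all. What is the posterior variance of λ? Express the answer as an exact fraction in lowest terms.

247/5184

Total count: 35 + 23 + 51 + 4 = 113.
Total exposure: 4.5 + 5 + 7 + 2 = 18.5 weeks.
After the first batch: Gamma(16 + 113, 12 + 18.5) = Gamma(129, 61/2).
Total count 118 over total exposure 41.5 weeks.
After the second batch: Gamma(129 + 118, 61/2 + 41.5) = Gamma(247, 72).
Posterior variance = α'/β'² = 247/5184.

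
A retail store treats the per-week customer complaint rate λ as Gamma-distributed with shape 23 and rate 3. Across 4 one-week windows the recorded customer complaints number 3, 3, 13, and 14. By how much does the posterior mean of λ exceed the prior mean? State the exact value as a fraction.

1/3

Total count: 3 + 3 + 13 + 14 = 33.
Total exposure: 4 weeks.
Gamma(α, β) with Poisson data over total exposure Σt gives posterior Gamma(α+Σx, β+Σt) = Gamma(56, 7).
Posterior mean = 56/7 = 8; prior mean = 23/3 = 23/3. Difference = 8 − 23/3 = 1/3.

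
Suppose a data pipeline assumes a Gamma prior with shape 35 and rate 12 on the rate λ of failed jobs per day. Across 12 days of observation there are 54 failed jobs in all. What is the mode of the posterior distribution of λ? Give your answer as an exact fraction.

11/3

Total count 54 over total exposure 12 days.
Posterior: α' = 35 + 54 = 89, β' = 12 + 12 = 24.
Posterior mode = (α'−1)/β' = 88/24 = 11/3.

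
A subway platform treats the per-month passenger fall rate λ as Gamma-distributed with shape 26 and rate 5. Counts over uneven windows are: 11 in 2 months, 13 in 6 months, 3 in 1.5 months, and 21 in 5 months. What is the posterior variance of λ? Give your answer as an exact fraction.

296/1521

Total count: 11 + 13 + 3 + 21 = 48.
Total exposure: 2 + 6 + 1.5 + 5 = 14.5 months.
Posterior: α' = 26 + 48 = 74, β' = 5 + 14.5 = 39/2.
Posterior variance = α'/β'² = 74/(1521/4) = 296/1521.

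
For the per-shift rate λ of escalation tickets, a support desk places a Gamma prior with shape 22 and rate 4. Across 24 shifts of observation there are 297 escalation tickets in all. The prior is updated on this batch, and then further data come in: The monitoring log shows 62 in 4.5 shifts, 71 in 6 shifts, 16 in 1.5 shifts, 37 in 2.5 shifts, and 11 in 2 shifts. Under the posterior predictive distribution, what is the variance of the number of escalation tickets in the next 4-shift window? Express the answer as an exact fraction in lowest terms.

400416/7921

Total count 297 over total exposure 24 shifts.
After the first batch: Gamma(22 + 297, 4 + 24) = Gamma(319, 28).
Total count: 62 + 71 + 16 + 37 + 11 = 197.
Total exposure: 4.5 + 6 + 1.5 + 2.5 + 2 = 16.5 shifts.
After the second batch: Gamma(319 + 197, 28 + 16.5) = Gamma(516, 89/2).
The posterior predictive for a window of length T is Negative Binomial with variance T·α'·(β'+T)/β'² = 4·516·(97/2)/(7921/4) = 400416/7921.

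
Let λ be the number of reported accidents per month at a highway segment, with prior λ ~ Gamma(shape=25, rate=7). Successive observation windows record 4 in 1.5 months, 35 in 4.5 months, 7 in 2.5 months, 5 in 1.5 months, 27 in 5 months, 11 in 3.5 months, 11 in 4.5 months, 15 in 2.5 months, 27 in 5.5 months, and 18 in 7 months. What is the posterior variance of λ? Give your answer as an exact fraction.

37/405

Total count: 4 + 35 + 7 + 5 + 27 + 11 + 11 + 15 + 27 + 18 = 160.
Total exposure: 1.5 + 4.5 + 2.5 + 1.5 + 5 + 3.5 + 4.5 + 2.5 + 5.5 + 7 = 38 months.
Conjugate update: add total count to the shape and total exposure to the rate, giving Gamma(185, 45).
Posterior variance = α'/β'² = 185/2025 = 37/405.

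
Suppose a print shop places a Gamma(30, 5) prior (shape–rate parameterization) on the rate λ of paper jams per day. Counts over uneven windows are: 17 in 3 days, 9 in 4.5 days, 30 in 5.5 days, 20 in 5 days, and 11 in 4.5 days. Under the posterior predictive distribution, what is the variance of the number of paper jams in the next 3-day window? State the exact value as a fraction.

42822/3025

Total count: 17 + 9 + 30 + 20 + 11 = 87.
Total exposure: 3 + 4.5 + 5.5 + 5 + 4.5 = 22.5 days.
The Gamma prior is conjugate for the Poisson rate, so λ | data ~ Gamma(30+87, 5+22.5) = Gamma(117, 55/2).
The posterior predictive for a window of length T is Negative Binomial with variance T·α'·(β'+T)/β'² = 3·117·(61/2)/(3025/4) = 42822/3025.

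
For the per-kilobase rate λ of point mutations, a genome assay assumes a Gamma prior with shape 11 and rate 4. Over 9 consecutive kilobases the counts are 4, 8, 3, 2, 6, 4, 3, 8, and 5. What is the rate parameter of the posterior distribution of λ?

13

Total count: 4 + 8 + 3 + 2 + 6 + 4 + 3 + 8 + 5 = 43.
Total exposure: 9 kilobases.
By Gamma–Poisson conjugacy, the posterior is Gamma(α + Σx, β + Σt) = Gamma(11 + 43, 4 + 9) = Gamma(54, 13).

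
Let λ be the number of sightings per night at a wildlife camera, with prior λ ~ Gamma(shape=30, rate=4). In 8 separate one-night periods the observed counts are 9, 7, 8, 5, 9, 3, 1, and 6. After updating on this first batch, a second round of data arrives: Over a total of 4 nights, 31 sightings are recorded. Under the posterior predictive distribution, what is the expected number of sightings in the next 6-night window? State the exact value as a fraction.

Total count: 9 + 7 + 8 + 5 + 9 + 3 + 1 + 6 = 48.
Total exposure: 8 nights.
After the first batch: Gamma(30 + 48, 4 + 8) = Gamma(78, 12).
Total count 31 over total exposure 4 nights.
After the second batch: Gamma(78 + 31, 12 + 4) = Gamma(109, 16).
Predictive mean over a 6-night window = T·E[λ|data] = 6·109/16 = 327/8.

327/8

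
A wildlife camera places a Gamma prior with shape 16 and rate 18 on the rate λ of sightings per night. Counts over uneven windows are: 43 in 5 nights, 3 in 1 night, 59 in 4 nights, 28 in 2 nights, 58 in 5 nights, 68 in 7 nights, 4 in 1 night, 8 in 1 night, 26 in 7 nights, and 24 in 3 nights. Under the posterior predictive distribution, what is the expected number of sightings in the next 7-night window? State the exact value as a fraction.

Total count: 43 + 3 + 59 + 28 + 58 + 68 + 4 + 8 + 26 + 24 = 321.
Total exposure: 5 + 1 + 4 + 2 + 5 + 7 + 1 + 1 + 7 + 3 = 36 nights.
The Gamma prior is conjugate for the Poisson rate, so λ | data ~ Gamma(16+321, 18+36) = Gamma(337, 54).
Predictive mean over a 7-night window = T·E[λ|data] = 7·337/54 = 2359/54.

2359/54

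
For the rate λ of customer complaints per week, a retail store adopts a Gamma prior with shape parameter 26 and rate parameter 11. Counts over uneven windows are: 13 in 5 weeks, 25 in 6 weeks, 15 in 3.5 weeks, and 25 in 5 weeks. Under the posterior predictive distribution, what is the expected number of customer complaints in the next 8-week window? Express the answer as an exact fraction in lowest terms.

1664/61

Total count: 13 + 25 + 15 + 25 = 78.
Total exposure: 5 + 6 + 3.5 + 5 = 19.5 weeks.
Gamma(α, β) with Poisson data over total exposure Σt gives posterior Gamma(α+Σx, β+Σt) = Gamma(104, 61/2).
Predictive mean over an 8-week window = T·E[λ|data] = 8·104/(61/2) = 1664/61.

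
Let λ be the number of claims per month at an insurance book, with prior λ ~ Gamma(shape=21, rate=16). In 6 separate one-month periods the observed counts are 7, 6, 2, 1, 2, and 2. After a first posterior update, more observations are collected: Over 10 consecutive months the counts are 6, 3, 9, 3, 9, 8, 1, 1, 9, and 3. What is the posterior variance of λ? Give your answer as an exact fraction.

Total count: 7 + 6 + 2 + 1 + 2 + 2 = 20.
Total exposure: 6 months.
After the first batch: Gamma(21 + 20, 16 + 6) = Gamma(41, 22).
Total count: 6 + 3 + 9 + 3 + 9 + 8 + 1 + 1 + 9 + 3 = 52.
Total exposure: 10 months.
After the second batch: Gamma(41 + 52, 22 + 10) = Gamma(93, 32).
Posterior variance = α'/β'² = 93/1024.

93/1024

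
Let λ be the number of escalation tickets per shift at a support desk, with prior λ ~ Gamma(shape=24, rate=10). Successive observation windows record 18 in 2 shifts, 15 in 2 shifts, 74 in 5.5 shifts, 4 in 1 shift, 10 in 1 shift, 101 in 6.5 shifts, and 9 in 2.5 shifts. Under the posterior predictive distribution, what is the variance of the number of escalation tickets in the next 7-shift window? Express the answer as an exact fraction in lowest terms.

Total count: 18 + 15 + 74 + 4 + 10 + 101 + 9 = 231.
Total exposure: 2 + 2 + 5.5 + 1 + 1 + 6.5 + 2.5 = 20.5 shifts.
The Gamma prior is conjugate for the Poisson rate, so λ | data ~ Gamma(24+231, 10+20.5) = Gamma(255, 61/2).
The posterior predictive for a window of length T is Negative Binomial with variance T·α'·(β'+T)/β'² = 7·255·(75/2)/(3721/4) = 267750/3721.

267750/3721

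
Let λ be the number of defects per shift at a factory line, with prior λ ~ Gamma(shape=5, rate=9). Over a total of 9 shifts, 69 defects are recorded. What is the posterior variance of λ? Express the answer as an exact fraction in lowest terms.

Total count 69 over total exposure 9 shifts.
Conjugate update: add total count to the shape and total exposure to the rate, giving Gamma(74, 18).
Posterior variance = α'/β'² = 74/324 = 37/162.

37/162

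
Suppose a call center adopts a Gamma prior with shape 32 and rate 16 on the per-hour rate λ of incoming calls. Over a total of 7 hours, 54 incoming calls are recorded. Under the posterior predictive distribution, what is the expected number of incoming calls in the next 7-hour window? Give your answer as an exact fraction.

602/23

Total count 54 over total exposure 7 hours.
Gamma(α, β) with Poisson data over total exposure Σt gives posterior Gamma(α+Σx, β+Σt) = Gamma(86, 23).
Predictive mean over a 7-hour window = T·E[λ|data] = 7·86/23 = 602/23.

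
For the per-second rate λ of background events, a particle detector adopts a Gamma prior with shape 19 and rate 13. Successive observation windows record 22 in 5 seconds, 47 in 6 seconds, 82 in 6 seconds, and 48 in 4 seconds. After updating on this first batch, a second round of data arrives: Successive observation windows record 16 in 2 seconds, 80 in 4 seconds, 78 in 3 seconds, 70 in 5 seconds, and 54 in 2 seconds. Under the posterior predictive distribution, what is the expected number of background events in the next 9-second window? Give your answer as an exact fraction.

Total count: 22 + 47 + 82 + 48 = 199.
Total exposure: 5 + 6 + 6 + 4 = 21 seconds.
After the first batch: Gamma(19 + 199, 13 + 21) = Gamma(218, 34).
Total count: 16 + 80 + 78 + 70 + 54 = 298.
Total exposure: 2 + 4 + 3 + 5 + 2 = 16 seconds.
After the second batch: Gamma(218 + 298, 34 + 16) = Gamma(516, 50).
Predictive mean over a 9-second window = T·E[λ|data] = 9·516/50 = 2322/25.

2322/25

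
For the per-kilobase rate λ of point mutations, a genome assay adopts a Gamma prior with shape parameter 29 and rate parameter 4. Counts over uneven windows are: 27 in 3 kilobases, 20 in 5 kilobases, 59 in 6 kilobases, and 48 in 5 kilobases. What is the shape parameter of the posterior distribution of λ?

183

Total count: 27 + 20 + 59 + 48 = 154.
Total exposure: 3 + 5 + 6 + 5 = 19 kilobases.
By Gamma–Poisson conjugacy, the posterior is Gamma(α + Σx, β + Σt) = Gamma(29 + 154, 4 + 19) = Gamma(183, 23).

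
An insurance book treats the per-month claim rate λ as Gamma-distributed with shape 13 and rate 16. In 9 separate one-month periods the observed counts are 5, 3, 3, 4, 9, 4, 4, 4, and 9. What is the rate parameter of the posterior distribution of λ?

25

Total count: 5 + 3 + 3 + 4 + 9 + 4 + 4 + 4 + 9 = 45.
Total exposure: 9 months.
Conjugate update: add total count to the shape and total exposure to the rate, giving Gamma(58, 25).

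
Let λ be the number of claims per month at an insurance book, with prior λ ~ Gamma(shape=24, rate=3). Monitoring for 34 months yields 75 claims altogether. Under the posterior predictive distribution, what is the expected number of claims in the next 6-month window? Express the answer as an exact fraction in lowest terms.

594/37

Total count 75 over total exposure 34 months.
Posterior: α' = 24 + 75 = 99, β' = 3 + 34 = 37.
Predictive mean over a 6-month window = T·E[λ|data] = 6·99/37 = 594/37.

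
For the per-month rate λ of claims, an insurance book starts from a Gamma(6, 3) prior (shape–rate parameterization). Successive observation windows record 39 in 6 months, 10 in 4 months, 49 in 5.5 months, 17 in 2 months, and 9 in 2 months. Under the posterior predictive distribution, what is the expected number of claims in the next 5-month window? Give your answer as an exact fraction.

Total count: 39 + 10 + 49 + 17 + 9 = 124.
Total exposure: 6 + 4 + 5.5 + 2 + 2 = 19.5 months.
The Gamma prior is conjugate for the Poisson rate, so λ | data ~ Gamma(6+124, 3+19.5) = Gamma(130, 45/2).
Predictive mean over a 5-month window = T·E[λ|data] = 5·130/(45/2) = 260/9.

260/9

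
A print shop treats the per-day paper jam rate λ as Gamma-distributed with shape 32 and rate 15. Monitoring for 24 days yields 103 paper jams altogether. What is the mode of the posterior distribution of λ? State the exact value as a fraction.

Total count 103 over total exposure 24 days.
Conjugate update: add total count to the shape and total exposure to the rate, giving Gamma(135, 39).
Posterior mode = (α'−1)/β' = 134/39.

134/39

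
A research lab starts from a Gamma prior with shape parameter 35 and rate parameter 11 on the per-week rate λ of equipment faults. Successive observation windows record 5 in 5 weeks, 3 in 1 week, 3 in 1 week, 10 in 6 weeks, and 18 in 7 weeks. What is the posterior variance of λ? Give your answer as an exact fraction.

74/961

Total count: 5 + 3 + 3 + 10 + 18 = 39.
Total exposure: 5 + 1 + 1 + 6 + 7 = 20 weeks.
Posterior: α' = 35 + 39 = 74, β' = 11 + 20 = 31.
Posterior variance = α'/β'² = 74/961.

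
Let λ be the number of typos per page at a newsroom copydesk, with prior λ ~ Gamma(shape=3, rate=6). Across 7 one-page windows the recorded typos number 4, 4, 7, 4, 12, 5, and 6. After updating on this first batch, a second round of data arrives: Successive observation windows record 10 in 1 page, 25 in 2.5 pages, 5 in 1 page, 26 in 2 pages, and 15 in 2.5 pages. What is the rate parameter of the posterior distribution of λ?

Total count: 4 + 4 + 7 + 4 + 12 + 5 + 6 = 42.
Total exposure: 7 pages.
After the first batch: Gamma(3 + 42, 6 + 7) = Gamma(45, 13).
Total count: 10 + 25 + 5 + 26 + 15 = 81.
Total exposure: 1 + 2.5 + 1 + 2 + 2.5 = 9 pages.
After the second batch: Gamma(45 + 81, 13 + 9) = Gamma(126, 22).

22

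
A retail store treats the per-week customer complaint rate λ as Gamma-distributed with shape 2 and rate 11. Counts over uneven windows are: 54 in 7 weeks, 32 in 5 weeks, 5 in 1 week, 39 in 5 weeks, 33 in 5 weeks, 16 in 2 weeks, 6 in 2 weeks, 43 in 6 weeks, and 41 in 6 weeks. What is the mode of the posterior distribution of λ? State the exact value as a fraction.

27/5

Total count: 54 + 32 + 5 + 39 + 33 + 16 + 6 + 43 + 41 = 269.
Total exposure: 7 + 5 + 1 + 5 + 5 + 2 + 2 + 6 + 6 = 39 weeks.
By Gamma–Poisson conjugacy, the posterior is Gamma(α + Σx, β + Σt) = Gamma(2 + 269, 11 + 39) = Gamma(271, 50).
Posterior mode = (α'−1)/β' = 270/50 = 27/5.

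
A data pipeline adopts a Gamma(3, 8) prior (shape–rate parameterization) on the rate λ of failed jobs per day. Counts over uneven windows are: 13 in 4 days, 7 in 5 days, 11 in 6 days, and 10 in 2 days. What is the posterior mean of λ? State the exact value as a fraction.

44/25

Total count: 13 + 7 + 11 + 10 = 41.
Total exposure: 4 + 5 + 6 + 2 = 17 days.
The Gamma prior is conjugate for the Poisson rate, so λ | data ~ Gamma(3+41, 8+17) = Gamma(44, 25).
Posterior mean = α'/β' = 44/25.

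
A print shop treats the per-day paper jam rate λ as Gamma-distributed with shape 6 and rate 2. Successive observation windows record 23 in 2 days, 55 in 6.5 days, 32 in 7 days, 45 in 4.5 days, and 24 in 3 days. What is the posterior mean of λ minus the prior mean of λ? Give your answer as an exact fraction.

22/5

Total count: 23 + 55 + 32 + 45 + 24 = 179.
Total exposure: 2 + 6.5 + 7 + 4.5 + 3 = 23 days.
Posterior: α' = 6 + 179 = 185, β' = 2 + 23 = 25.
Posterior mean = 185/25 = 37/5; prior mean = 6/2 = 3. Difference = 37/5 − 3 = 22/5.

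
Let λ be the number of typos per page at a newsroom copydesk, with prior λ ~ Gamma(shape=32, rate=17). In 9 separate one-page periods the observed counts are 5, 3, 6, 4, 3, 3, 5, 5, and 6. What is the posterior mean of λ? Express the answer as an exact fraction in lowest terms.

Total count: 5 + 3 + 6 + 4 + 3 + 3 + 5 + 5 + 6 = 40.
Total exposure: 9 pages.
By Gamma–Poisson conjugacy, the posterior is Gamma(α + Σx, β + Σt) = Gamma(32 + 40, 17 + 9) = Gamma(72, 26).
Posterior mean = α'/β' = 72/26 = 36/13.

36/13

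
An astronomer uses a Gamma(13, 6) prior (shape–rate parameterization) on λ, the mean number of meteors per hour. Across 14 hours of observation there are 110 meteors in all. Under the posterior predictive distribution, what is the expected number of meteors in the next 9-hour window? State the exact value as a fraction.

1107/20

Total count 110 over total exposure 14 hours.
Posterior: α' = 13 + 110 = 123, β' = 6 + 14 = 20.
Predictive mean over a 9-hour window = T·E[λ|data] = 9·123/20 = 1107/20.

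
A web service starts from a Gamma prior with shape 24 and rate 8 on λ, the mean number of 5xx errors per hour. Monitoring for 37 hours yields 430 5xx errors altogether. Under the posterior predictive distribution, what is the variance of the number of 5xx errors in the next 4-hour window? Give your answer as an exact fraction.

88984/2025

Total count 430 over total exposure 37 hours.
Posterior: α' = 24 + 430 = 454, β' = 8 + 37 = 45.
The posterior predictive for a window of length T is Negative Binomial with variance T·α'·(β'+T)/β'² = 4·454·49/2025 = 88984/2025.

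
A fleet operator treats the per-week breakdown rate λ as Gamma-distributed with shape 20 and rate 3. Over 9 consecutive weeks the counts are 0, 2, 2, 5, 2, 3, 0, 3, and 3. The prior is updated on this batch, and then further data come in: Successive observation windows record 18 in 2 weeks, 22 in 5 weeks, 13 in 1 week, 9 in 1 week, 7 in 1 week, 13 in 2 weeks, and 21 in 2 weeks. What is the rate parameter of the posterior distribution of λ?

Total count: 0 + 2 + 2 + 5 + 2 + 3 + 0 + 3 + 3 = 20.
Total exposure: 9 weeks.
After the first batch: Gamma(20 + 20, 3 + 9) = Gamma(40, 12).
Total count: 18 + 22 + 13 + 9 + 7 + 13 + 21 = 103.
Total exposure: 2 + 5 + 1 + 1 + 1 + 2 + 2 = 14 weeks.
After the second batch: Gamma(40 + 103, 12 + 14) = Gamma(143, 26).

26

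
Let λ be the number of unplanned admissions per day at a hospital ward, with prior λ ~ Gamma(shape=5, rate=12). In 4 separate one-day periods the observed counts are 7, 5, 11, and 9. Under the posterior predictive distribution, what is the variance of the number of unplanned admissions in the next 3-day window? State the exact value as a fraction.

2109/256

Total count: 7 + 5 + 11 + 9 = 32.
Total exposure: 4 days.
By Gamma–Poisson conjugacy, the posterior is Gamma(α + Σx, β + Σt) = Gamma(5 + 32, 12 + 4) = Gamma(37, 16).
The posterior predictive for a window of length T is Negative Binomial with variance T·α'·(β'+T)/β'² = 3·37·19/256 = 2109/256.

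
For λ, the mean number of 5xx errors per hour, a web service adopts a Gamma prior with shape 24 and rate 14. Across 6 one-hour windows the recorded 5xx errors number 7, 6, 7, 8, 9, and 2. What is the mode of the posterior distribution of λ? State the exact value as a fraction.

Total count: 7 + 6 + 7 + 8 + 9 + 2 = 39.
Total exposure: 6 hours.
Gamma(α, β) with Poisson data over total exposure Σt gives posterior Gamma(α+Σx, β+Σt) = Gamma(63, 20).
Posterior mode = (α'−1)/β' = 62/20 = 31/10.

31/10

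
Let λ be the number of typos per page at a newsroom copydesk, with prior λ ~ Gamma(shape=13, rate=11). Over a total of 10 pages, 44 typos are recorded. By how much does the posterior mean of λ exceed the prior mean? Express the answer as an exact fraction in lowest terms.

118/77

Total count 44 over total exposure 10 pages.
Gamma(α, β) with Poisson data over total exposure Σt gives posterior Gamma(α+Σx, β+Σt) = Gamma(57, 21).
Posterior mean = 57/21 = 19/7; prior mean = 13/11 = 13/11. Difference = 19/7 − 13/11 = 118/77.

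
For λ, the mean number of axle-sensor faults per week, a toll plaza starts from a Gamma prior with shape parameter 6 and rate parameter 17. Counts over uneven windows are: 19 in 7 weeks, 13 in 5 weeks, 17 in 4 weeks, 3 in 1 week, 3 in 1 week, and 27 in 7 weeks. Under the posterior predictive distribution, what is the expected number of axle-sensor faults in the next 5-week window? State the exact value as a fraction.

Total count: 19 + 13 + 17 + 3 + 3 + 27 = 82.
Total exposure: 7 + 5 + 4 + 1 + 1 + 7 = 25 weeks.
The Gamma prior is conjugate for the Poisson rate, so λ | data ~ Gamma(6+82, 17+25) = Gamma(88, 42).
Predictive mean over a 5-week window = T·E[λ|data] = 5·88/42 = 220/21.

220/21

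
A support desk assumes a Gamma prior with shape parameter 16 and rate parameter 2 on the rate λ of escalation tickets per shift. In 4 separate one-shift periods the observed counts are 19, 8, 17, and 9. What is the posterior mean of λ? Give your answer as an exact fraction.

Total count: 19 + 8 + 17 + 9 = 53.
Total exposure: 4 shifts.
Posterior: α' = 16 + 53 = 69, β' = 2 + 4 = 6.
Posterior mean = α'/β' = 69/6 = 23/2.

23/2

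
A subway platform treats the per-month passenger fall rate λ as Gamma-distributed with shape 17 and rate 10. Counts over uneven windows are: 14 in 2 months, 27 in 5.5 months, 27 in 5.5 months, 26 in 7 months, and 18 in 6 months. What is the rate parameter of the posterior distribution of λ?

Total count: 14 + 27 + 27 + 26 + 18 = 112.
Total exposure: 2 + 5.5 + 5.5 + 7 + 6 = 26 months.
By Gamma–Poisson conjugacy, the posterior is Gamma(α + Σx, β + Σt) = Gamma(17 + 112, 10 + 26) = Gamma(129, 36).

36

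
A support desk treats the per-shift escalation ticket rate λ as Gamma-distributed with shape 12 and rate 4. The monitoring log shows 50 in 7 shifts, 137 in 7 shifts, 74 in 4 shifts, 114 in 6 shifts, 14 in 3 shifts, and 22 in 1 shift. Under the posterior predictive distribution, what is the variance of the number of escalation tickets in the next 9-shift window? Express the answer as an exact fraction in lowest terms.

156087/1024

Total count: 50 + 137 + 74 + 114 + 14 + 22 = 411.
Total exposure: 7 + 7 + 4 + 6 + 3 + 1 = 28 shifts.
The Gamma prior is conjugate for the Poisson rate, so λ | data ~ Gamma(12+411, 4+28) = Gamma(423, 32).
The posterior predictive for a window of length T is Negative Binomial with variance T·α'·(β'+T)/β'² = 9·423·41/1024 = 156087/1024.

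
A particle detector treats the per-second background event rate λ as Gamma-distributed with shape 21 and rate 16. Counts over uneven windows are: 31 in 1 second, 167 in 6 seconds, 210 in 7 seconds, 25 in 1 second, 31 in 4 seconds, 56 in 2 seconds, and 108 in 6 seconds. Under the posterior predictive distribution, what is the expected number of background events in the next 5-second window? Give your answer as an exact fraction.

Total count: 31 + 167 + 210 + 25 + 31 + 56 + 108 = 628.
Total exposure: 1 + 6 + 7 + 1 + 4 + 2 + 6 = 27 seconds.
Conjugate update: add total count to the shape and total exposure to the rate, giving Gamma(649, 43).
Predictive mean over a 5-second window = T·E[λ|data] = 5·649/43 = 3245/43.

3245/43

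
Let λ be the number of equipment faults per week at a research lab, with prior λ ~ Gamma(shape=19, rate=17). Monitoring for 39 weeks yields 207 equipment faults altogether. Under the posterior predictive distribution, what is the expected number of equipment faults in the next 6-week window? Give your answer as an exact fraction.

Total count 207 over total exposure 39 weeks.
Conjugate update: add total count to the shape and total exposure to the rate, giving Gamma(226, 56).
Predictive mean over a 6-week window = T·E[λ|data] = 6·226/56 = 339/14.

339/14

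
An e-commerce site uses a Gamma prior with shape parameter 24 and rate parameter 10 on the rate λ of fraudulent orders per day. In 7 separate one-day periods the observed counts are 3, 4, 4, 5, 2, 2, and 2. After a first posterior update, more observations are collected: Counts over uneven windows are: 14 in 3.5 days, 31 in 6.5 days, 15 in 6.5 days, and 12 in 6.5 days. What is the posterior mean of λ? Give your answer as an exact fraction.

59/20

Total count: 3 + 4 + 4 + 5 + 2 + 2 + 2 = 22.
Total exposure: 7 days.
After the first batch: Gamma(24 + 22, 10 + 7) = Gamma(46, 17).
Total count: 14 + 31 + 15 + 12 = 72.
Total exposure: 3.5 + 6.5 + 6.5 + 6.5 = 23 days.
After the second batch: Gamma(46 + 72, 17 + 23) = Gamma(118, 40).
Posterior mean = α'/β' = 118/40 = 59/20.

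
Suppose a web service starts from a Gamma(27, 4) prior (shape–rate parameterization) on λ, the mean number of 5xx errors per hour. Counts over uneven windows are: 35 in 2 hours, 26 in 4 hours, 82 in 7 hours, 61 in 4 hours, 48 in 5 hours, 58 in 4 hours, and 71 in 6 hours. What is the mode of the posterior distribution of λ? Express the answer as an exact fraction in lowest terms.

407/36

Total count: 35 + 26 + 82 + 61 + 48 + 58 + 71 = 381.
Total exposure: 2 + 4 + 7 + 4 + 5 + 4 + 6 = 32 hours.
Posterior: α' = 27 + 381 = 408, β' = 4 + 32 = 36.
Posterior mode = (α'−1)/β' = 407/36.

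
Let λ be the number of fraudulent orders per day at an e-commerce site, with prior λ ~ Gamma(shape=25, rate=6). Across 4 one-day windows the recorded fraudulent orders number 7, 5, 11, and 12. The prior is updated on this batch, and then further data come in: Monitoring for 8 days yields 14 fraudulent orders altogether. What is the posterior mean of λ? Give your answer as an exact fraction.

Total count: 7 + 5 + 11 + 12 = 35.
Total exposure: 4 days.
After the first batch: Gamma(25 + 35, 6 + 4) = Gamma(60, 10).
Total count 14 over total exposure 8 days.
After the second batch: Gamma(60 + 14, 10 + 8) = Gamma(74, 18).
Posterior mean = α'/β' = 74/18 = 37/9.

37/9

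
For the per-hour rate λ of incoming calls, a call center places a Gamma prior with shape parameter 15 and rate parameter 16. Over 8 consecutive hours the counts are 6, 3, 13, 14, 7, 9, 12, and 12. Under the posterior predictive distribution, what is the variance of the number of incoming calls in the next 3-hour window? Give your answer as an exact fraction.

Total count: 6 + 3 + 13 + 14 + 7 + 9 + 12 + 12 = 76.
Total exposure: 8 hours.
By Gamma–Poisson conjugacy, the posterior is Gamma(α + Σx, β + Σt) = Gamma(15 + 76, 16 + 8) = Gamma(91, 24).
The posterior predictive for a window of length T is Negative Binomial with variance T·α'·(β'+T)/β'² = 3·91·27/576 = 819/64.

819/64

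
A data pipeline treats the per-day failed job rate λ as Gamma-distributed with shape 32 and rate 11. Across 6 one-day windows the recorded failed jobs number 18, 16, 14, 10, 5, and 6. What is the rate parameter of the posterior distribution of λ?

17

Total count: 18 + 16 + 14 + 10 + 5 + 6 = 69.
Total exposure: 6 days.
By Gamma–Poisson conjugacy, the posterior is Gamma(α + Σx, β + Σt) = Gamma(32 + 69, 11 + 6) = Gamma(101, 17).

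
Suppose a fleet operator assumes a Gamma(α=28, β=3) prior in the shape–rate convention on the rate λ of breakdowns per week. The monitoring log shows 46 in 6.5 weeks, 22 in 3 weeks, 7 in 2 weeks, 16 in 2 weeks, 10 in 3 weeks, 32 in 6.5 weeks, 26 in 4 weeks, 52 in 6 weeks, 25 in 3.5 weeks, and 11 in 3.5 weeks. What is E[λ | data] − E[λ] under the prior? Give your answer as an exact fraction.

-379/129

Total count: 46 + 22 + 7 + 16 + 10 + 32 + 26 + 52 + 25 + 11 = 247.
Total exposure: 6.5 + 3 + 2 + 2 + 3 + 6.5 + 4 + 6 + 3.5 + 3.5 = 40 weeks.
Posterior: α' = 28 + 247 = 275, β' = 3 + 40 = 43.
Posterior mean = 275/43 = 275/43; prior mean = 28/3 = 28/3. Difference = 275/43 − 28/3 = -379/129.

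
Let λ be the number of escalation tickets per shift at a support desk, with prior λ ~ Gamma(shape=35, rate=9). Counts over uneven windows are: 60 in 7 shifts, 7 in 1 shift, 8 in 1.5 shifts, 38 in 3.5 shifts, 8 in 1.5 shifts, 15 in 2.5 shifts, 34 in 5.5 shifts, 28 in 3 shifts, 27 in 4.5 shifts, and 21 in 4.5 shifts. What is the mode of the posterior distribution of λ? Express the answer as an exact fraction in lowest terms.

Total count: 60 + 7 + 8 + 38 + 8 + 15 + 34 + 28 + 27 + 21 = 246.
Total exposure: 7 + 1 + 1.5 + 3.5 + 1.5 + 2.5 + 5.5 + 3 + 4.5 + 4.5 = 34.5 shifts.
The Gamma prior is conjugate for the Poisson rate, so λ | data ~ Gamma(35+246, 9+34.5) = Gamma(281, 87/2).
Posterior mode = (α'−1)/β' = 280/(87/2) = 560/87.

560/87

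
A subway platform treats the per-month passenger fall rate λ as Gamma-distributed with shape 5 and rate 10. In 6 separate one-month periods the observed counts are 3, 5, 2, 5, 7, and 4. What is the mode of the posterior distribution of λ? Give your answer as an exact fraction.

15/8

Total count: 3 + 5 + 2 + 5 + 7 + 4 = 26.
Total exposure: 6 months.
Posterior: α' = 5 + 26 = 31, β' = 10 + 6 = 16.
Posterior mode = (α'−1)/β' = 30/16 = 15/8.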